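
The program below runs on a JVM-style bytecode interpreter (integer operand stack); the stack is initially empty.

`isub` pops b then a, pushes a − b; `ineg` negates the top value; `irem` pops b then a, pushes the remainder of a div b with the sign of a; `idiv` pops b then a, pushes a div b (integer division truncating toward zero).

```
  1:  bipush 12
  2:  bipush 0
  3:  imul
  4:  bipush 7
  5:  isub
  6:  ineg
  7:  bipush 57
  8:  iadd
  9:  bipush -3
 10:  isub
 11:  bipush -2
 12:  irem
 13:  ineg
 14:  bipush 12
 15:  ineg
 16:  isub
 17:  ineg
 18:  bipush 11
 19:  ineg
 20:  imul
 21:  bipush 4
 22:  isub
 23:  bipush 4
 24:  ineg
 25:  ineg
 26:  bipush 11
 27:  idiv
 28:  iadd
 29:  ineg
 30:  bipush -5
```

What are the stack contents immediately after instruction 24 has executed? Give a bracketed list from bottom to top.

[117, -4]

bipush 12  [12]
bipush 0   [12, 0]
imul       [0]
bipush 7   [0, 7]
isub       [-7]
ineg       [7]
bipush 57  [7, 57]
iadd       [64]
bipush -3  [64, -3]
isub       [67]
bipush -2  [67, -2]
irem       [1]
ineg       [-1]
bipush 12  [-1, 12]
ineg       [-1, -12]
isub       [11]
ineg       [-11]
bipush 11  [-11, 11]
ineg       [-11, -11]
imul       [121]
bipush 4   [121, 4]
isub       [117]
bipush 4   [117, 4]
ineg       [117, -4]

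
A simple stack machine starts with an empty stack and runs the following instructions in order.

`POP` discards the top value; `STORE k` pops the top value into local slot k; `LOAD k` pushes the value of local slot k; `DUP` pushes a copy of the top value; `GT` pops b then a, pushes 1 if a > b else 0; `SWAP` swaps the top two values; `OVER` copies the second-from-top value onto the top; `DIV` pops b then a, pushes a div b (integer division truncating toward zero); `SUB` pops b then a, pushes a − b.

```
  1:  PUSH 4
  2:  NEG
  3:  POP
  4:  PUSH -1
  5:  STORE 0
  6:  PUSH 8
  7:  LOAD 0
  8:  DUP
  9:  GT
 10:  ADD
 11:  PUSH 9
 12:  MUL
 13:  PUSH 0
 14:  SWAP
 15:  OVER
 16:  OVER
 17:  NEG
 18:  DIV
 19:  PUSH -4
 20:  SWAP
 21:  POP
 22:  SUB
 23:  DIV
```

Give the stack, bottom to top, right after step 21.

PUSH 4  → [4]
NEG     → [-4]
POP     → []
PUSH -1 → [-1]
STORE 0 → []
PUSH 8  → [8]
LOAD 0  → [8, -1]
DUP     → [8, -1, -1]
GT      → [8, 0]
ADD     → [8]
PUSH 9  → [8, 9]
MUL     → [72]
PUSH 0  → [72, 0]
SWAP    → [0, 72]
OVER    → [0, 72, 0]
OVER    → [0, 72, 0, 72]
NEG     → [0, 72, 0, -72]
DIV     → [0, 72, 0]
PUSH -4 → [0, 72, 0, -4]
SWAP    → [0, 72, -4, 0]
POP     → [0, 72, -4]

[0, 72, -4]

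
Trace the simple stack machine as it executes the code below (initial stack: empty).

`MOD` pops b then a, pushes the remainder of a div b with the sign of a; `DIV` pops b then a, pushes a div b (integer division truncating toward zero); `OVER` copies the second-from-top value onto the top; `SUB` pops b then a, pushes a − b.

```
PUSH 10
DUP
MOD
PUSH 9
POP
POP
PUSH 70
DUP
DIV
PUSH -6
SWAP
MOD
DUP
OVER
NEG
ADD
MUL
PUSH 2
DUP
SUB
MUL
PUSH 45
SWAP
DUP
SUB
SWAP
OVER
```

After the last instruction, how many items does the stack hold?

3

PUSH 10 : 10
DUP     : 10 10
MOD     : 0
PUSH 9  : 0 9
POP     : 0
POP     : (empty)
PUSH 70 : 70
DUP     : 70 70
DIV     : 1
PUSH -6 : 1 -6
SWAP    : -6 1
MOD     : 0
DUP     : 0 0
OVER    : 0 0 0
NEG     : 0 0 0
ADD     : 0 0
MUL     : 0
PUSH 2  : 0 2
DUP     : 0 2 2
SUB     : 0 0
MUL     : 0
PUSH 45 : 0 45
SWAP    : 45 0
DUP     : 45 0 0
SUB     : 45 0
SWAP    : 0 45
OVER    : 0 45 0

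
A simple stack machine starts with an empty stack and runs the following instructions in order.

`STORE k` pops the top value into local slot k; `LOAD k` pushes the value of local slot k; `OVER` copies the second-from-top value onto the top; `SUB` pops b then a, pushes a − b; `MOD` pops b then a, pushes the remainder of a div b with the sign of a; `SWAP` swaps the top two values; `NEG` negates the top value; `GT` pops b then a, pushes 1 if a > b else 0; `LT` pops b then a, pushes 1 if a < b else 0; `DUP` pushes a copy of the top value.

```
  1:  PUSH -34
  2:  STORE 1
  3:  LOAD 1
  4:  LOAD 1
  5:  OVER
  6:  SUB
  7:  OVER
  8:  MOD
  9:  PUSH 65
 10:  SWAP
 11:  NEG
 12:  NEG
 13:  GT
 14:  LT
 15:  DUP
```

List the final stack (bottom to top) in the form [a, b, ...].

[1, 1]

PUSH -34 → -34
STORE 1  → (empty)
LOAD 1   → -34
LOAD 1   → -34 -34
OVER     → -34 -34 -34
SUB      → -34 0
OVER     → -34 0 -34
MOD      → -34 0
PUSH 65  → -34 0 65
SWAP     → -34 65 0
NEG      → -34 65 0
NEG      → -34 65 0
GT       → -34 1
LT       → 1
DUP      → 1 1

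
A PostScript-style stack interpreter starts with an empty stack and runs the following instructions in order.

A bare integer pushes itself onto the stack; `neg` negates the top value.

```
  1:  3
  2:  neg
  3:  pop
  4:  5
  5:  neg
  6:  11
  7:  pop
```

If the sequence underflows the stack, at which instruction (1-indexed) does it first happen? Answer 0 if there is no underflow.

3   : [3]
neg : [-3]
pop : []
5   : [5]
neg : [-5]
11  : [-5, 11]
pop : [-5]

0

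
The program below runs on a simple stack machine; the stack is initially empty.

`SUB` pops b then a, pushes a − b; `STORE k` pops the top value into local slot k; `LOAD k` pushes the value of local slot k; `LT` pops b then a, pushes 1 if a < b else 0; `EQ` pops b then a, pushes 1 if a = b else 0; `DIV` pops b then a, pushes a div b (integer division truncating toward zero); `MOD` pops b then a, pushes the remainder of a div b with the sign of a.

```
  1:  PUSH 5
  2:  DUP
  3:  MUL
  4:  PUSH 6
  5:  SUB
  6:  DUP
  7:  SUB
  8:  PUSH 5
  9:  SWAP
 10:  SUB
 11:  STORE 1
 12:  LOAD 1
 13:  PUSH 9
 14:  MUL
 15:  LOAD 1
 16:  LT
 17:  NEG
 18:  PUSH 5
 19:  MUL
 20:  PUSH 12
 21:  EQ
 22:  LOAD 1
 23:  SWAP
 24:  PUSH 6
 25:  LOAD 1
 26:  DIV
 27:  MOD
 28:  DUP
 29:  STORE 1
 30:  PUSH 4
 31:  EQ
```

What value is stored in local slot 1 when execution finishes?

0

PUSH 5   [5]
DUP      [5, 5]
MUL      [25]
PUSH 6   [25, 6]
SUB      [19]
DUP      [19, 19]
SUB      [0]
PUSH 5   [0, 5]
SWAP     [5, 0]
SUB      [5]
STORE 1  []
LOAD 1   [5]
PUSH 9   [5, 9]
MUL      [45]
LOAD 1   [45, 5]
LT       [0]
NEG      [0]
PUSH 5   [0, 5]
MUL      [0]
PUSH 12  [0, 12]
EQ       [0]
LOAD 1   [0, 5]
SWAP     [5, 0]
PUSH 6   [5, 0, 6]
LOAD 1   [5, 0, 6, 5]
DIV      [5, 0, 1]
MOD      [5, 0]
DUP      [5, 0, 0]
STORE 1  [5, 0]
PUSH 4   [5, 0, 4]
EQ       [5, 0]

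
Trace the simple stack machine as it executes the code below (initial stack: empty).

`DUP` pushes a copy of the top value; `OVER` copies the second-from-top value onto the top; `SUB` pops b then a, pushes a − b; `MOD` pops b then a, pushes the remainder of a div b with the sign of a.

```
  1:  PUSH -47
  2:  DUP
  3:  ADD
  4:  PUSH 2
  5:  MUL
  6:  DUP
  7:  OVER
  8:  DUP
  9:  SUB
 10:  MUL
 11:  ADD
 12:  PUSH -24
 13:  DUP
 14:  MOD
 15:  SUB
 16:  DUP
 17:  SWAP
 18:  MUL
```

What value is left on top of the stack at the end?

35344

PUSH -47 -> -47
DUP      -> -47 -47
ADD      -> -94
PUSH 2   -> -94 2
MUL      -> -188
DUP      -> -188 -188
OVER     -> -188 -188 -188
DUP      -> -188 -188 -188 -188
SUB      -> -188 -188 0
MUL      -> -188 0
ADD      -> -188
PUSH -24 -> -188 -24
DUP      -> -188 -24 -24
MOD      -> -188 0
SUB      -> -188
DUP      -> -188 -188
SWAP     -> -188 -188
MUL      -> 35344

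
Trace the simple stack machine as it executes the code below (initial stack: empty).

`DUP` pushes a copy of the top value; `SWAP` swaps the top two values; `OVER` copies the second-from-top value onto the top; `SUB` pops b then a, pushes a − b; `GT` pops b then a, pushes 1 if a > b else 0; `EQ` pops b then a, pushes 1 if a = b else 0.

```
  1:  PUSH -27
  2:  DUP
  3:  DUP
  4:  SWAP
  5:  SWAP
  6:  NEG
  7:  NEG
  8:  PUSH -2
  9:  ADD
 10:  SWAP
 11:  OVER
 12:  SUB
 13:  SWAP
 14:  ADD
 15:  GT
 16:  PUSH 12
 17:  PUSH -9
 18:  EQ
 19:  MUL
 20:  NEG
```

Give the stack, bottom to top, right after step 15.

[0]

PUSH -27 -> -27
DUP      -> -27 -27
DUP      -> -27 -27 -27
SWAP     -> -27 -27 -27
SWAP     -> -27 -27 -27
NEG      -> -27 -27 27
NEG      -> -27 -27 -27
PUSH -2  -> -27 -27 -27 -2
ADD      -> -27 -27 -29
SWAP     -> -27 -29 -27
OVER     -> -27 -29 -27 -29
SUB      -> -27 -29 2
SWAP     -> -27 2 -29
ADD      -> -27 -27
GT       -> 0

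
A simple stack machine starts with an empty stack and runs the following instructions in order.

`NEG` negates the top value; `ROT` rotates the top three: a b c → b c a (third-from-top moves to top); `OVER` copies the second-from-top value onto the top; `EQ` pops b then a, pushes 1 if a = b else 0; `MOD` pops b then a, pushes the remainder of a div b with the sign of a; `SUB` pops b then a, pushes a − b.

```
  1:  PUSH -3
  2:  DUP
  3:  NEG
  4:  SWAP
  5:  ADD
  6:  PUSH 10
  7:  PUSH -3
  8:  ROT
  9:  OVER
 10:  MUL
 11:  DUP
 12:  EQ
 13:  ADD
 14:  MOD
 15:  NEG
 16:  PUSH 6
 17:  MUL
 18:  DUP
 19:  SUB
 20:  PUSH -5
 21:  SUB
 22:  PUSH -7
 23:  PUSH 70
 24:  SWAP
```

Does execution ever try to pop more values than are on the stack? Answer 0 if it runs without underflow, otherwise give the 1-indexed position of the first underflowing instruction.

0

PUSH -3  -3
DUP      -3 -3
NEG      -3 3
SWAP     3 -3
ADD      0
PUSH 10  0 10
PUSH -3  0 10 -3
ROT      10 -3 0
OVER     10 -3 0 -3
MUL      10 -3 0
DUP      10 -3 0 0
EQ       10 -3 1
ADD      10 -2
MOD      0
NEG      0
PUSH 6   0 6
MUL      0
DUP      0 0
SUB      0
PUSH -5  0 -5
SUB      5
PUSH -7  5 -7
PUSH 70  5 -7 70
SWAP     5 70 -7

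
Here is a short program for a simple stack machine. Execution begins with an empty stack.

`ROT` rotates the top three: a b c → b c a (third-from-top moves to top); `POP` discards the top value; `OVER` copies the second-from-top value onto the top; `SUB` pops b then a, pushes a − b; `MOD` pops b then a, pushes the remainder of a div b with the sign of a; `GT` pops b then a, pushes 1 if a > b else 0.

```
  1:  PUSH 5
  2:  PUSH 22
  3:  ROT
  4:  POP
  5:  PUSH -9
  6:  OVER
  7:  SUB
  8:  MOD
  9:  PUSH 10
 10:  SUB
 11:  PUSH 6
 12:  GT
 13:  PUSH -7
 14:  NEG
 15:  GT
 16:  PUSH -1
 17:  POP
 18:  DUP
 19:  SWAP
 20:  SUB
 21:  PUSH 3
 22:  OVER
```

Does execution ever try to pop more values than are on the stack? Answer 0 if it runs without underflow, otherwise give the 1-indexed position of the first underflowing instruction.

PUSH 5  -> [5]
PUSH 22 -> [5, 22]
ROT  — needs 3 operands, stack has 2 → underflow

3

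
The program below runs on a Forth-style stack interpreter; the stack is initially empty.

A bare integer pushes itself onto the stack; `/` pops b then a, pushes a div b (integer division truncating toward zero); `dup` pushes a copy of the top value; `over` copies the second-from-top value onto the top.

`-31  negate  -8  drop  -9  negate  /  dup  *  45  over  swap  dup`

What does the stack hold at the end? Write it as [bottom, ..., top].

-31     -31
negate  31
-8      31 -8
drop    31
-9      31 -9
negate  31 9
/       3
dup     3 3
*       9
45      9 45
over    9 45 9
swap    9 9 45
dup     9 9 45 45

[9, 9, 45, 45]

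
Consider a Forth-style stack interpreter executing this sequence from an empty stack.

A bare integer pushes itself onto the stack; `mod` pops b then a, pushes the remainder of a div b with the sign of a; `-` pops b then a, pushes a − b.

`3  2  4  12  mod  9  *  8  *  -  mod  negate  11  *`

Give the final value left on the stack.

-33

3      → [3]
2      → [3, 2]
4      → [3, 2, 4]
12     → [3, 2, 4, 12]
mod    → [3, 2, 4]
9      → [3, 2, 4, 9]
*      → [3, 2, 36]
8      → [3, 2, 36, 8]
*      → [3, 2, 288]
-      → [3, -286]
mod    → [3]
negate → [-3]
11     → [-3, 11]
*      → [-33]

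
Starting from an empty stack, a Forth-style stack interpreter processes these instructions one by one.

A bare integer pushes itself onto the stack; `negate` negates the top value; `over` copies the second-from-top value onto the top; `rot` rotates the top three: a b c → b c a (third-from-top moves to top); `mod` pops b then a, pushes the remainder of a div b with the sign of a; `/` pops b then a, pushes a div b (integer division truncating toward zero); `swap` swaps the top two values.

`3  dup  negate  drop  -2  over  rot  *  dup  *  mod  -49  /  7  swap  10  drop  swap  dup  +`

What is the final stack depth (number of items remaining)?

2

3      -> 3
dup    -> 3 3
negate -> 3 -3
drop   -> 3
-2     -> 3 -2
over   -> 3 -2 3
rot    -> -2 3 3
*      -> -2 9
dup    -> -2 9 9
*      -> -2 81
mod    -> -2
-49    -> -2 -49
/      -> 0
7      -> 0 7
swap   -> 7 0
10     -> 7 0 10
drop   -> 7 0
swap   -> 0 7
dup    -> 0 7 7
+      -> 0 14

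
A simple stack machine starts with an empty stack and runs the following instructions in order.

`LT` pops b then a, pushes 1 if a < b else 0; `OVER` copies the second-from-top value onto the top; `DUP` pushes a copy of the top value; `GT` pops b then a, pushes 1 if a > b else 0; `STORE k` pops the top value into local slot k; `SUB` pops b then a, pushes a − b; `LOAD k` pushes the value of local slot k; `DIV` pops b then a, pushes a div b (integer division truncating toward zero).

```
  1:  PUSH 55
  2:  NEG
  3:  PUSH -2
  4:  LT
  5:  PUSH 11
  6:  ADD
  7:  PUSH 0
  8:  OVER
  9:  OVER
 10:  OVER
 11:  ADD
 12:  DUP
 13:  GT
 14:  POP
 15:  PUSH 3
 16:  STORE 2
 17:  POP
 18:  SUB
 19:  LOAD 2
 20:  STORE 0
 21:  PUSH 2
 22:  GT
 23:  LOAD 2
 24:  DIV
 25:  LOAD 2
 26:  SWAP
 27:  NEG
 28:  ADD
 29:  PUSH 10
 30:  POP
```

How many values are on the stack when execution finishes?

1

PUSH 55 → 55
NEG     → -55
PUSH -2 → -55 -2
LT      → 1
PUSH 11 → 1 11
ADD     → 12
PUSH 0  → 12 0
OVER    → 12 0 12
OVER    → 12 0 12 0
OVER    → 12 0 12 0 12
ADD     → 12 0 12 12
DUP     → 12 0 12 12 12
GT      → 12 0 12 0
POP     → 12 0 12
PUSH 3  → 12 0 12 3
STORE 2 → 12 0 12
POP     → 12 0
SUB     → 12
LOAD 2  → 12 3
STORE 0 → 12
PUSH 2  → 12 2
GT      → 1
LOAD 2  → 1 3
DIV     → 0
LOAD 2  → 0 3
SWAP    → 3 0
NEG     → 3 0
ADD     → 3
PUSH 10 → 3 10
POP     → 3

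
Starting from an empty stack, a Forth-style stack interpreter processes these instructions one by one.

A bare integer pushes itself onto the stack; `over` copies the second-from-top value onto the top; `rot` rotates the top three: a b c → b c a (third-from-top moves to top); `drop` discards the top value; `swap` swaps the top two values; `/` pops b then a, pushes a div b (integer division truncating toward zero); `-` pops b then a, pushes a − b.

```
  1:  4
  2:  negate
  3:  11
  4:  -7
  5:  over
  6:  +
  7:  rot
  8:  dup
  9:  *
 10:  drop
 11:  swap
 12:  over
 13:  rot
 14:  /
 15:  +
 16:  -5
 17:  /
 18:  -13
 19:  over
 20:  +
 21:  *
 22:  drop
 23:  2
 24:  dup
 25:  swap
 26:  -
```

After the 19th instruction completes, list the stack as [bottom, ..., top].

[-2, -13, -2]

4       [4]
negate  [-4]
11      [-4, 11]
-7      [-4, 11, -7]
over    [-4, 11, -7, 11]
+       [-4, 11, 4]
rot     [11, 4, -4]
dup     [11, 4, -4, -4]
*       [11, 4, 16]
drop    [11, 4]
swap    [4, 11]
over    [4, 11, 4]
rot     [11, 4, 4]
/       [11, 1]
+       [12]
-5      [12, -5]
/       [-2]
-13     [-2, -13]
over    [-2, -13, -2]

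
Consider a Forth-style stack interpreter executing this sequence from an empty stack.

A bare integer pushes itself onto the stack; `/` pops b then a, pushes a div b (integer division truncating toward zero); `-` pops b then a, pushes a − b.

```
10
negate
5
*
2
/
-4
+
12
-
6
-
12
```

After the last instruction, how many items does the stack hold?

2

10      10
negate  -10
5       -10 5
*       -50
2       -50 2
/       -25
-4      -25 -4
+       -29
12      -29 12
-       -41
6       -41 6
-       -47
12      -47 12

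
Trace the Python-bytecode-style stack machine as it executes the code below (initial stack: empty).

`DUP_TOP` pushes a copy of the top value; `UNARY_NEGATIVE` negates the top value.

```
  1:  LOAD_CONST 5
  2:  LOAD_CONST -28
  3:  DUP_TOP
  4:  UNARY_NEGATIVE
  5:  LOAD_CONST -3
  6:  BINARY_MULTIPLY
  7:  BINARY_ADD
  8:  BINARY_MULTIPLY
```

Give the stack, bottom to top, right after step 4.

[5, -28, 28]

LOAD_CONST 5    5
LOAD_CONST -28  5 -28
DUP_TOP         5 -28 -28
UNARY_NEGATIVE  5 -28 28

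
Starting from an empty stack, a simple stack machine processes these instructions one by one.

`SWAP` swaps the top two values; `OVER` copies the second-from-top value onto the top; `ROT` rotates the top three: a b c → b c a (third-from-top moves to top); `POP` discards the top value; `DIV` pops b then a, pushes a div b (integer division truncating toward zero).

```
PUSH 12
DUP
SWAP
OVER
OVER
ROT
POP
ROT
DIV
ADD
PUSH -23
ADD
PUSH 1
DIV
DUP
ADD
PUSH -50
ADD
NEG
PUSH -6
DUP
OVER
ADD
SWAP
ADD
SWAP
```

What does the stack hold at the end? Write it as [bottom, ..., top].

[-18, 70]

PUSH 12  -> [12]
DUP      -> [12, 12]
SWAP     -> [12, 12]
OVER     -> [12, 12, 12]
OVER     -> [12, 12, 12, 12]
ROT      -> [12, 12, 12, 12]
POP      -> [12, 12, 12]
ROT      -> [12, 12, 12]
DIV      -> [12, 1]
ADD      -> [13]
PUSH -23 -> [13, -23]
ADD      -> [-10]
PUSH 1   -> [-10, 1]
DIV      -> [-10]
DUP      -> [-10, -10]
ADD      -> [-20]
PUSH -50 -> [-20, -50]
ADD      -> [-70]
NEG      -> [70]
PUSH -6  -> [70, -6]
DUP      -> [70, -6, -6]
OVER     -> [70, -6, -6, -6]
ADD      -> [70, -6, -12]
SWAP     -> [70, -12, -6]
ADD      -> [70, -18]
SWAP     -> [-18, 70]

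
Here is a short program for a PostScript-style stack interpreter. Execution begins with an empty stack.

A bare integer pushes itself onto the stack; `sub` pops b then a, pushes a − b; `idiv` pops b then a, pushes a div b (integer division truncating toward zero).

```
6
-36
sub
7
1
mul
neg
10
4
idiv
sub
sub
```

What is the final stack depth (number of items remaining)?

6    -> [6]
-36  -> [6, -36]
sub  -> [42]
7    -> [42, 7]
1    -> [42, 7, 1]
mul  -> [42, 7]
neg  -> [42, -7]
10   -> [42, -7, 10]
4    -> [42, -7, 10, 4]
idiv -> [42, -7, 2]
sub  -> [42, -9]
sub  -> [51]

1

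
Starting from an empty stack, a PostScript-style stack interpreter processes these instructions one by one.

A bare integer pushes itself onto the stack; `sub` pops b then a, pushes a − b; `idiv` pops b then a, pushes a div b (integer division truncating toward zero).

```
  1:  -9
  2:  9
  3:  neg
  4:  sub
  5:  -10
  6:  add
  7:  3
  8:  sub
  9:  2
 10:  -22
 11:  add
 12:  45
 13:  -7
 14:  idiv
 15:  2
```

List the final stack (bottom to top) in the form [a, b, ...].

[-13, -20, -6, 2]

-9   → -9
9    → -9 9
neg  → -9 -9
sub  → 0
-10  → 0 -10
add  → -10
3    → -10 3
sub  → -13
2    → -13 2
-22  → -13 2 -22
add  → -13 -20
45   → -13 -20 45
-7   → -13 -20 45 -7
idiv → -13 -20 -6
2    → -13 -20 -6 2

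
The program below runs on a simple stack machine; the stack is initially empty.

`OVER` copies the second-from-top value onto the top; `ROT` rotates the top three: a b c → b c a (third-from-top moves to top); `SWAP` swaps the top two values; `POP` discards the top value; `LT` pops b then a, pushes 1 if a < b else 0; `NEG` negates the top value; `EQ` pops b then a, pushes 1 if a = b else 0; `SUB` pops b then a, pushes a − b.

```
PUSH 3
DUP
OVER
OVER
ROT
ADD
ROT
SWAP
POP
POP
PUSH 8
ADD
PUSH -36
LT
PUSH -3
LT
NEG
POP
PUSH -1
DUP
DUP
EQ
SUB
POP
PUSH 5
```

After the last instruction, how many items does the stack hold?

1

PUSH 3    [3]
DUP       [3, 3]
OVER      [3, 3, 3]
OVER      [3, 3, 3, 3]
ROT       [3, 3, 3, 3]
ADD       [3, 3, 6]
ROT       [3, 6, 3]
SWAP      [3, 3, 6]
POP       [3, 3]
POP       [3]
PUSH 8    [3, 8]
ADD       [11]
PUSH -36  [11, -36]
LT        [0]
PUSH -3   [0, -3]
LT        [0]
NEG       [0]
POP       []
PUSH -1   [-1]
DUP       [-1, -1]
DUP       [-1, -1, -1]
EQ        [-1, 1]
SUB       [-2]
POP       []
PUSH 5    [5]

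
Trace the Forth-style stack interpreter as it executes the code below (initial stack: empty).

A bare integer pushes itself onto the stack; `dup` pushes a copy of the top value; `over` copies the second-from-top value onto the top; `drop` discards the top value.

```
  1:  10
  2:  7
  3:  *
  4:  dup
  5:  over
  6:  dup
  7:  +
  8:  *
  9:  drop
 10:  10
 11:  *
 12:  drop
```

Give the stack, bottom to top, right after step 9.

10   : 10
7    : 10 7
*    : 70
dup  : 70 70
over : 70 70 70
dup  : 70 70 70 70
+    : 70 70 140
*    : 70 9800
drop : 70

[70]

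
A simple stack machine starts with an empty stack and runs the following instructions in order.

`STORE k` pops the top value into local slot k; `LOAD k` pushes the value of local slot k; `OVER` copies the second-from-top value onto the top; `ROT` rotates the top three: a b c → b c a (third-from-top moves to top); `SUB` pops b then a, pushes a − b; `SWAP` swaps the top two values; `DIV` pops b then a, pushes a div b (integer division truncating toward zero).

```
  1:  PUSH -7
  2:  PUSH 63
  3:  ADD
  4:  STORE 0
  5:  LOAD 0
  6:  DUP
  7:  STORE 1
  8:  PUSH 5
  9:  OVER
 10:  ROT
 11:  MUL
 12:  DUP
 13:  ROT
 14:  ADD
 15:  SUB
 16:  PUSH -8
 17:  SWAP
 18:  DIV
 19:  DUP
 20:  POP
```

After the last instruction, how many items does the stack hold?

1

PUSH -7 → -7
PUSH 63 → -7 63
ADD     → 56
STORE 0 → (empty)
LOAD 0  → 56
DUP     → 56 56
STORE 1 → 56
PUSH 5  → 56 5
OVER    → 56 5 56
ROT     → 5 56 56
MUL     → 5 3136
DUP     → 5 3136 3136
ROT     → 3136 3136 5
ADD     → 3136 3141
SUB     → -5
PUSH -8 → -5 -8
SWAP    → -8 -5
DIV     → 1
DUP     → 1 1
POP     → 1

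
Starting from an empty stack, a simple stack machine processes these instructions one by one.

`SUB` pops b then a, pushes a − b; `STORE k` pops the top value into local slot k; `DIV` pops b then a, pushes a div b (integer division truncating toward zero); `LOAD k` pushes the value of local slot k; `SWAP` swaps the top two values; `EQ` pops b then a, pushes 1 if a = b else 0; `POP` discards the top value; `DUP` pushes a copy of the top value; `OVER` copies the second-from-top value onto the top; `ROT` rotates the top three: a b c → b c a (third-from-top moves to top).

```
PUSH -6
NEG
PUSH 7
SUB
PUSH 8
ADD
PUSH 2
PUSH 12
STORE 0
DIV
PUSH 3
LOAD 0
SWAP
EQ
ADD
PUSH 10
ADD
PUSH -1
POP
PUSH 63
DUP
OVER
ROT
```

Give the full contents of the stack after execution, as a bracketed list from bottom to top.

PUSH -6 -> -6
NEG     -> 6
PUSH 7  -> 6 7
SUB     -> -1
PUSH 8  -> -1 8
ADD     -> 7
PUSH 2  -> 7 2
PUSH 12 -> 7 2 12
STORE 0 -> 7 2
DIV     -> 3
PUSH 3  -> 3 3
LOAD 0  -> 3 3 12
SWAP    -> 3 12 3
EQ      -> 3 0
ADD     -> 3
PUSH 10 -> 3 10
ADD     -> 13
PUSH -1 -> 13 -1
POP     -> 13
PUSH 63 -> 13 63
DUP     -> 13 63 63
OVER    -> 13 63 63 63
ROT     -> 13 63 63 63

[13, 63, 63, 63]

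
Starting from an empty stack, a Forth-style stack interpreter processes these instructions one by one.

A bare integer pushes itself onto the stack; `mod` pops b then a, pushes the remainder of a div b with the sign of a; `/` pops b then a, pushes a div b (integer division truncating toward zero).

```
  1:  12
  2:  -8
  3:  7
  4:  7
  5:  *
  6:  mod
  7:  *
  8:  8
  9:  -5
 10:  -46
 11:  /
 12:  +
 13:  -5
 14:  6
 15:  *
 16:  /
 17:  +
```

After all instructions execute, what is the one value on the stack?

-96

12  -> 12
-8  -> 12 -8
7   -> 12 -8 7
7   -> 12 -8 7 7
*   -> 12 -8 49
mod -> 12 -8
*   -> -96
8   -> -96 8
-5  -> -96 8 -5
-46 -> -96 8 -5 -46
/   -> -96 8 0
+   -> -96 8
-5  -> -96 8 -5
6   -> -96 8 -5 6
*   -> -96 8 -30
/   -> -96 0
+   -> -96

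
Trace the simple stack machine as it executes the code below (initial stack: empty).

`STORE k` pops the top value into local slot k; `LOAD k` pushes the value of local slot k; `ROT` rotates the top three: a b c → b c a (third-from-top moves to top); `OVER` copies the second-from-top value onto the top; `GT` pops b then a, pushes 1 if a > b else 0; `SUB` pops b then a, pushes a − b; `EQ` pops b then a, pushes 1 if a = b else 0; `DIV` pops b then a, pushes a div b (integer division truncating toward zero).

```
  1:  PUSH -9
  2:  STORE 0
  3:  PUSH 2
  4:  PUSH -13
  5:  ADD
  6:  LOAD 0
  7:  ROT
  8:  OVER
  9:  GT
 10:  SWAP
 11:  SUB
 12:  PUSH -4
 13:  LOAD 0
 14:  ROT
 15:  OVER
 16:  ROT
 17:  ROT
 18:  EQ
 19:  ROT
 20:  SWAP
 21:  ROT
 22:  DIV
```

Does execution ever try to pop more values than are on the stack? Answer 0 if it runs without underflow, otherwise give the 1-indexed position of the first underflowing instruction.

7

PUSH -9  → -9
STORE 0  → (empty)
PUSH 2   → 2
PUSH -13 → 2 -13
ADD      → -11
LOAD 0   → -11 -9
ROT  — needs 3 operands, stack has 2 → underflow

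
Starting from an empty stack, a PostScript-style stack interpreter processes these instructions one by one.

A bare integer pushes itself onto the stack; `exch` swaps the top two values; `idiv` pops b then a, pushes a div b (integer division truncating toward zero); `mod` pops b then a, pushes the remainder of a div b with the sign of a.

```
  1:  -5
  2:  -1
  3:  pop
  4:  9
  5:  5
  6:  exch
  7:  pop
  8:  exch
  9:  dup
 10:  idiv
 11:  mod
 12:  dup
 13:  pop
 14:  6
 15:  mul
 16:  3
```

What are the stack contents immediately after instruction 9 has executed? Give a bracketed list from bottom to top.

-5    -5
-1    -5 -1
pop   -5
9     -5 9
5     -5 9 5
exch  -5 5 9
pop   -5 5
exch  5 -5
dup   5 -5 -5

[5, -5, -5]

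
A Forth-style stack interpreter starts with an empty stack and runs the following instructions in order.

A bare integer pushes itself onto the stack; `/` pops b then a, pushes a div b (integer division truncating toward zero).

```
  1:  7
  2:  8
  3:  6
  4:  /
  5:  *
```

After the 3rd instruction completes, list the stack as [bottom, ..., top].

7 : 7
8 : 7 8
6 : 7 8 6

[7, 8, 6]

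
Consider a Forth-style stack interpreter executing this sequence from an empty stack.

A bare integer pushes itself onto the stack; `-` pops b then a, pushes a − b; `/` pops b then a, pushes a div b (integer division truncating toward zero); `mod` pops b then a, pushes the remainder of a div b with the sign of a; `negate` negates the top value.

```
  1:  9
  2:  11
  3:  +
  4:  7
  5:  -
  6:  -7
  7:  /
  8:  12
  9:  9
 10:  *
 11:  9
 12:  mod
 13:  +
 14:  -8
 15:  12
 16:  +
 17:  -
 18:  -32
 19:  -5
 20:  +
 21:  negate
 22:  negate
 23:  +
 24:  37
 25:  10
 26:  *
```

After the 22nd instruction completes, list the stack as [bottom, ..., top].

[-5, -37]

9      -> 9
11     -> 9 11
+      -> 20
7      -> 20 7
-      -> 13
-7     -> 13 -7
/      -> -1
12     -> -1 12
9      -> -1 12 9
*      -> -1 108
9      -> -1 108 9
mod    -> -1 0
+      -> -1
-8     -> -1 -8
12     -> -1 -8 12
+      -> -1 4
-      -> -5
-32    -> -5 -32
-5     -> -5 -32 -5
+      -> -5 -37
negate -> -5 37
negate -> -5 -37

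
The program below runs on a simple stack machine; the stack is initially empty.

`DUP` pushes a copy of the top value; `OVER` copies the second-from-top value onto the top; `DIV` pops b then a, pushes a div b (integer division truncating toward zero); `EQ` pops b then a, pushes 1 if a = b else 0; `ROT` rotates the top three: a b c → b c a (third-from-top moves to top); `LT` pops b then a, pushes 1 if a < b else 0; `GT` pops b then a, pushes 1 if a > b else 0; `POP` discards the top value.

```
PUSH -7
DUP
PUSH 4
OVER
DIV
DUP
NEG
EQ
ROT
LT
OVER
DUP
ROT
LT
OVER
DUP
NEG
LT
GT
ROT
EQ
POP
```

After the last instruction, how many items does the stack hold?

PUSH -7 → -7
DUP     → -7 -7
PUSH 4  → -7 -7 4
OVER    → -7 -7 4 -7
DIV     → -7 -7 0
DUP     → -7 -7 0 0
NEG     → -7 -7 0 0
EQ      → -7 -7 1
ROT     → -7 1 -7
LT      → -7 0
OVER    → -7 0 -7
DUP     → -7 0 -7 -7
ROT     → -7 -7 -7 0
LT      → -7 -7 1
OVER    → -7 -7 1 -7
DUP     → -7 -7 1 -7 -7
NEG     → -7 -7 1 -7 7
LT      → -7 -7 1 1
GT      → -7 -7 0
ROT     → -7 0 -7
EQ      → -7 0
POP     → -7

1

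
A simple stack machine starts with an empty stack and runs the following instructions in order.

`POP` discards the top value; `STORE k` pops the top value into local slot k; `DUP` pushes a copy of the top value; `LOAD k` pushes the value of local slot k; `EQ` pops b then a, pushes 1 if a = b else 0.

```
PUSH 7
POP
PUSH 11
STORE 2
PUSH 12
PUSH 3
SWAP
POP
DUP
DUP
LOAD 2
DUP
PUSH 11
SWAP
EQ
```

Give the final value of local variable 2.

11

PUSH 7  : 7
POP     : (empty)
PUSH 11 : 11
STORE 2 : (empty)
PUSH 12 : 12
PUSH 3  : 12 3
SWAP    : 3 12
POP     : 3
DUP     : 3 3
DUP     : 3 3 3
LOAD 2  : 3 3 3 11
DUP     : 3 3 3 11 11
PUSH 11 : 3 3 3 11 11 11
SWAP    : 3 3 3 11 11 11
EQ      : 3 3 3 11 1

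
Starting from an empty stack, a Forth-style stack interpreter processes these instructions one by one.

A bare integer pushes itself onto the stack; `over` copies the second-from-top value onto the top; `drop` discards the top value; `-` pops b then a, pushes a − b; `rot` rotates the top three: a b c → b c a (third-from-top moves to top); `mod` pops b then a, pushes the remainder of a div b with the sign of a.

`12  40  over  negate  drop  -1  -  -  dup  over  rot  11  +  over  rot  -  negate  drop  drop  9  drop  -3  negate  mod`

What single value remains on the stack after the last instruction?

-2

12     : [12]
40     : [12, 40]
over   : [12, 40, 12]
negate : [12, 40, -12]
drop   : [12, 40]
-1     : [12, 40, -1]
-      : [12, 41]
-      : [-29]
dup    : [-29, -29]
over   : [-29, -29, -29]
rot    : [-29, -29, -29]
11     : [-29, -29, -29, 11]
+      : [-29, -29, -18]
over   : [-29, -29, -18, -29]
rot    : [-29, -18, -29, -29]
-      : [-29, -18, 0]
negate : [-29, -18, 0]
drop   : [-29, -18]
drop   : [-29]
9      : [-29, 9]
drop   : [-29]
-3     : [-29, -3]
negate : [-29, 3]
mod    : [-2]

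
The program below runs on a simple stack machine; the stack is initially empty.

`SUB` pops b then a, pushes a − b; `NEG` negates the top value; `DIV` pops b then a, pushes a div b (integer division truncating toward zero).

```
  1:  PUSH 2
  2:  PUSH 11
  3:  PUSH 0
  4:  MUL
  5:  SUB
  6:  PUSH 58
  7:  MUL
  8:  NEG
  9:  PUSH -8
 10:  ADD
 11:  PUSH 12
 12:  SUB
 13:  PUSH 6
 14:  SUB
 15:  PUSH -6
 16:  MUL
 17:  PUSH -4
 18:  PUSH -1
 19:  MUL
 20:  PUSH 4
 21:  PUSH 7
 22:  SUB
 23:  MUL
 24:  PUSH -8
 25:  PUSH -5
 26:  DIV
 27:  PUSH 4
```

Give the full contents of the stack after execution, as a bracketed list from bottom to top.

[852, -12, 1, 4]

PUSH 2  : [2]
PUSH 11 : [2, 11]
PUSH 0  : [2, 11, 0]
MUL     : [2, 0]
SUB     : [2]
PUSH 58 : [2, 58]
MUL     : [116]
NEG     : [-116]
PUSH -8 : [-116, -8]
ADD     : [-124]
PUSH 12 : [-124, 12]
SUB     : [-136]
PUSH 6  : [-136, 6]
SUB     : [-142]
PUSH -6 : [-142, -6]
MUL     : [852]
PUSH -4 : [852, -4]
PUSH -1 : [852, -4, -1]
MUL     : [852, 4]
PUSH 4  : [852, 4, 4]
PUSH 7  : [852, 4, 4, 7]
SUB     : [852, 4, -3]
MUL     : [852, -12]
PUSH -8 : [852, -12, -8]
PUSH -5 : [852, -12, -8, -5]
DIV     : [852, -12, 1]
PUSH 4  : [852, -12, 1, 4]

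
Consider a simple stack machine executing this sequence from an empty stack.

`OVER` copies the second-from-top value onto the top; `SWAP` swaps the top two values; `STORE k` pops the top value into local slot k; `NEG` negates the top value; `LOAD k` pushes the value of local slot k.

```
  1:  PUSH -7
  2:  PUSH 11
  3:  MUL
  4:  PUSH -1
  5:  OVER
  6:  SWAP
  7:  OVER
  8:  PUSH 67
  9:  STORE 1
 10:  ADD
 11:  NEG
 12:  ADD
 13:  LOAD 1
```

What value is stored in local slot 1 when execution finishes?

67

PUSH -7 -> [-7]
PUSH 11 -> [-7, 11]
MUL     -> [-77]
PUSH -1 -> [-77, -1]
OVER    -> [-77, -1, -77]
SWAP    -> [-77, -77, -1]
OVER    -> [-77, -77, -1, -77]
PUSH 67 -> [-77, -77, -1, -77, 67]
STORE 1 -> [-77, -77, -1, -77]
ADD     -> [-77, -77, -78]
NEG     -> [-77, -77, 78]
ADD     -> [-77, 1]
LOAD 1  -> [-77, 1, 67]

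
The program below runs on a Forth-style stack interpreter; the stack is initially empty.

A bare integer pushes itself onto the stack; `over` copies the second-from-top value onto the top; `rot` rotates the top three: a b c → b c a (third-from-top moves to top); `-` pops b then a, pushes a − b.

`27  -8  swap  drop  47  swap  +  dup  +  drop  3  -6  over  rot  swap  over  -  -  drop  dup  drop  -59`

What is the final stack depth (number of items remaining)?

27   -> [27]
-8   -> [27, -8]
swap -> [-8, 27]
drop -> [-8]
47   -> [-8, 47]
swap -> [47, -8]
+    -> [39]
dup  -> [39, 39]
+    -> [78]
drop -> []
3    -> [3]
-6   -> [3, -6]
over -> [3, -6, 3]
rot  -> [-6, 3, 3]
swap -> [-6, 3, 3]
over -> [-6, 3, 3, 3]
-    -> [-6, 3, 0]
-    -> [-6, 3]
drop -> [-6]
dup  -> [-6, -6]
drop -> [-6]
-59  -> [-6, -59]

2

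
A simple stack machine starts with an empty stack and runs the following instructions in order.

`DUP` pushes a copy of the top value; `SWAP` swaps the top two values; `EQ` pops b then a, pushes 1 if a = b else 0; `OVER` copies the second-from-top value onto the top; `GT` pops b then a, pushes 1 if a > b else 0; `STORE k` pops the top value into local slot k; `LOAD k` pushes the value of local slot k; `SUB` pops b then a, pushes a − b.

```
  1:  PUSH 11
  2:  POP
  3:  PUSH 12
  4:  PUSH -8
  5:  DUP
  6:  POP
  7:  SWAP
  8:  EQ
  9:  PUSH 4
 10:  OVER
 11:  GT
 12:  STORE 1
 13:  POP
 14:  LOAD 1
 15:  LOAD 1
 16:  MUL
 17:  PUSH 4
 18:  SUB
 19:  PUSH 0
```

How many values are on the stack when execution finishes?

2

PUSH 11 -> 11
POP     -> (empty)
PUSH 12 -> 12
PUSH -8 -> 12 -8
DUP     -> 12 -8 -8
POP     -> 12 -8
SWAP    -> -8 12
EQ      -> 0
PUSH 4  -> 0 4
OVER    -> 0 4 0
GT      -> 0 1
STORE 1 -> 0
POP     -> (empty)
LOAD 1  -> 1
LOAD 1  -> 1 1
MUL     -> 1
PUSH 4  -> 1 4
SUB     -> -3
PUSH 0  -> -3 0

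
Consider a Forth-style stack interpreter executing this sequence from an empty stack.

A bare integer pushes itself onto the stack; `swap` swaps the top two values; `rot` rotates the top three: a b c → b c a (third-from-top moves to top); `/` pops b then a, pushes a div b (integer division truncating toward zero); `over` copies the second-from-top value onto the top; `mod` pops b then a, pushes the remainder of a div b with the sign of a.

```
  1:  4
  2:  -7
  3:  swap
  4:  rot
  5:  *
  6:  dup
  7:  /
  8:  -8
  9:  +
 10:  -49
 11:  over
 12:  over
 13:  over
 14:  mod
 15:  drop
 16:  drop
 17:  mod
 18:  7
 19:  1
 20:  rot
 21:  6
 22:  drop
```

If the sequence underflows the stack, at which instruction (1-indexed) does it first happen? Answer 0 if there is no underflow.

4    : [4]
-7   : [4, -7]
swap : [-7, 4]
rot  — needs 3 operands, stack has 2 → underflow

4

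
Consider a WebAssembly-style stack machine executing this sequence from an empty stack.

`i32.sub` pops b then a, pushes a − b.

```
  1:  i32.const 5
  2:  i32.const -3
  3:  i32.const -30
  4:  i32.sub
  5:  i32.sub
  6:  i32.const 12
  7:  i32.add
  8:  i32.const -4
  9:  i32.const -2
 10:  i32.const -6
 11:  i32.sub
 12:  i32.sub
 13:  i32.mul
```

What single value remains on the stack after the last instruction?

i32.const 5    [5]
i32.const -3   [5, -3]
i32.const -30  [5, -3, -30]
i32.sub        [5, 27]
i32.sub        [-22]
i32.const 12   [-22, 12]
i32.add        [-10]
i32.const -4   [-10, -4]
i32.const -2   [-10, -4, -2]
i32.const -6   [-10, -4, -2, -6]
i32.sub        [-10, -4, 4]
i32.sub        [-10, -8]
i32.mul        [80]

80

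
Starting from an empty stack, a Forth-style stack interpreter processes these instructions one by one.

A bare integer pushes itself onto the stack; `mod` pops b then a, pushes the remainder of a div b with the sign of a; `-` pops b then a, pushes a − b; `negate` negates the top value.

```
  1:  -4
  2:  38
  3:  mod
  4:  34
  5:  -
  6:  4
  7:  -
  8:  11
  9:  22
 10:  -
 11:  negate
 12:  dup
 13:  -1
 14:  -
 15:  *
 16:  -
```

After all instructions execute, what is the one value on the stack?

-174

-4      [-4]
38      [-4, 38]
mod     [-4]
34      [-4, 34]
-       [-38]
4       [-38, 4]
-       [-42]
11      [-42, 11]
22      [-42, 11, 22]
-       [-42, -11]
negate  [-42, 11]
dup     [-42, 11, 11]
-1      [-42, 11, 11, -1]
-       [-42, 11, 12]
*       [-42, 132]
-       [-174]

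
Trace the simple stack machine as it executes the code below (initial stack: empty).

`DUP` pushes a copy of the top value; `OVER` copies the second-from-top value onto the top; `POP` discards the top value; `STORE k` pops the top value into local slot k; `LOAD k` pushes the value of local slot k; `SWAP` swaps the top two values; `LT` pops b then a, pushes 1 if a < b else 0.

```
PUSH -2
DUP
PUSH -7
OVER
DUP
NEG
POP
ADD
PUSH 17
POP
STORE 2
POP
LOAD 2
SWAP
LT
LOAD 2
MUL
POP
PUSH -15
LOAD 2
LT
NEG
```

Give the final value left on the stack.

PUSH -2  -> -2
DUP      -> -2 -2
PUSH -7  -> -2 -2 -7
OVER     -> -2 -2 -7 -2
DUP      -> -2 -2 -7 -2 -2
NEG      -> -2 -2 -7 -2 2
POP      -> -2 -2 -7 -2
ADD      -> -2 -2 -9
PUSH 17  -> -2 -2 -9 17
POP      -> -2 -2 -9
STORE 2  -> -2 -2
POP      -> -2
LOAD 2   -> -2 -9
SWAP     -> -9 -2
LT       -> 1
LOAD 2   -> 1 -9
MUL      -> -9
POP      -> (empty)
PUSH -15 -> -15
LOAD 2   -> -15 -9
LT       -> 1
NEG      -> -1

-1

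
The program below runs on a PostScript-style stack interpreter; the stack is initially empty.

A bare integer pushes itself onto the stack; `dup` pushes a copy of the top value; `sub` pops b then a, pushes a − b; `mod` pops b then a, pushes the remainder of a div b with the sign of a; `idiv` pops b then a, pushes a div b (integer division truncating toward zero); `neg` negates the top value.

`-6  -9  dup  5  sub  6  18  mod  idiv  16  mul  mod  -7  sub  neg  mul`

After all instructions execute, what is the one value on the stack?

-12

-6    [-6]
-9    [-6, -9]
dup   [-6, -9, -9]
5     [-6, -9, -9, 5]
sub   [-6, -9, -14]
6     [-6, -9, -14, 6]
18    [-6, -9, -14, 6, 18]
mod   [-6, -9, -14, 6]
idiv  [-6, -9, -2]
16    [-6, -9, -2, 16]
mul   [-6, -9, -32]
mod   [-6, -9]
-7    [-6, -9, -7]
sub   [-6, -2]
neg   [-6, 2]
mul   [-12]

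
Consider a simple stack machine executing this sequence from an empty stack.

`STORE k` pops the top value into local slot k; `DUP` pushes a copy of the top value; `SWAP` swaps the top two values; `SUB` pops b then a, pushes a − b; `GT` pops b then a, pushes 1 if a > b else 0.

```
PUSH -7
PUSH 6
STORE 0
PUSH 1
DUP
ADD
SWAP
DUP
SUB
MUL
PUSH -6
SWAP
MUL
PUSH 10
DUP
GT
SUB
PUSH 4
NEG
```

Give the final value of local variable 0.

PUSH -7  -7
PUSH 6   -7 6
STORE 0  -7
PUSH 1   -7 1
DUP      -7 1 1
ADD      -7 2
SWAP     2 -7
DUP      2 -7 -7
SUB      2 0
MUL      0
PUSH -6  0 -6
SWAP     -6 0
MUL      0
PUSH 10  0 10
DUP      0 10 10
GT       0 0
SUB      0
PUSH 4   0 4
NEG      0 -4

6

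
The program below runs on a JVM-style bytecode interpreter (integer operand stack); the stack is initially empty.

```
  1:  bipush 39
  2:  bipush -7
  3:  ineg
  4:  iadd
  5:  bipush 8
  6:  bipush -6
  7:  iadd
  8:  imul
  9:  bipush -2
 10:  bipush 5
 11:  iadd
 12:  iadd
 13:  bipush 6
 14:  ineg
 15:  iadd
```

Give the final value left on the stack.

89

bipush 39 -> 39
bipush -7 -> 39 -7
ineg      -> 39 7
iadd      -> 46
bipush 8  -> 46 8
bipush -6 -> 46 8 -6
iadd      -> 46 2
imul      -> 92
bipush -2 -> 92 -2
bipush 5  -> 92 -2 5
iadd      -> 92 3
iadd      -> 95
bipush 6  -> 95 6
ineg      -> 95 -6
iadd      -> 89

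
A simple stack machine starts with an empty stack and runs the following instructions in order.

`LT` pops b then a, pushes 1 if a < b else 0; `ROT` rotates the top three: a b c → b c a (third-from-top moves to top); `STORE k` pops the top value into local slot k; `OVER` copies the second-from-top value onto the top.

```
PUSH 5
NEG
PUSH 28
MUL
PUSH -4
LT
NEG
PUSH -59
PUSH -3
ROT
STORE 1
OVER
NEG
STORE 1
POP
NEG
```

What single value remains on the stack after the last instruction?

PUSH 5   -> 5
NEG      -> -5
PUSH 28  -> -5 28
MUL      -> -140
PUSH -4  -> -140 -4
LT       -> 1
NEG      -> -1
PUSH -59 -> -1 -59
PUSH -3  -> -1 -59 -3
ROT      -> -59 -3 -1
STORE 1  -> -59 -3
OVER     -> -59 -3 -59
NEG      -> -59 -3 59
STORE 1  -> -59 -3
POP      -> -59
NEG      -> 59

59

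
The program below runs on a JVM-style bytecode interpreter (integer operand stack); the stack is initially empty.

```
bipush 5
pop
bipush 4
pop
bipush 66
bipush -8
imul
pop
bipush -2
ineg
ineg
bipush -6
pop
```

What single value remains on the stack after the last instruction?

bipush 5  : 5
pop       : (empty)
bipush 4  : 4
pop       : (empty)
bipush 66 : 66
bipush -8 : 66 -8
imul      : -528
pop       : (empty)
bipush -2 : -2
ineg      : 2
ineg      : -2
bipush -6 : -2 -6
pop       : -2

-2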